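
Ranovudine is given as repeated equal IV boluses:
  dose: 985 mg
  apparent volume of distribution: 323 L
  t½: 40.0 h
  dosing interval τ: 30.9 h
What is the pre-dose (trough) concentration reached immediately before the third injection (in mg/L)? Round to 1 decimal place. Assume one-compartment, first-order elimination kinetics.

2.8 mg/L

C₀ per dose = Dose / Vd = 985 / 323 = 3.050 mg/L
k = ln2 / t½ = 0.693147 / 40.0 = 0.01733 h⁻¹
Fraction remaining after one interval: r = e^(−kτ) = e^(−0.01733 × 30.9) = 0.5854
Before dose 3, 2 doses have been given (aged 1τ, 2τ).
C_trough = C₀ × (r + r²) = 3.050 × (0.5854 + 0.3427) = 2.831 mg/L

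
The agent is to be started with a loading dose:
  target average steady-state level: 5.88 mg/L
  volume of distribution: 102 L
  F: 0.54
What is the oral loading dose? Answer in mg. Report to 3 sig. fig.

1110 mg

LD = Css × Vd / F = 5.88 × 102 / 0.54 = 1111 mg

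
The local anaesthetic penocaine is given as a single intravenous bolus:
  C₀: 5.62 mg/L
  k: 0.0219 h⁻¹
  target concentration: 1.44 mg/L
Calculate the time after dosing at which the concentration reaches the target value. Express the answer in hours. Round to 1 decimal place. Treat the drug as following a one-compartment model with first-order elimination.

t = ln(C₀ / C) / k = ln(5.620 / 1.44) / 0.02190
  = ln(3.903) / 0.02190 = 1.362 / 0.02190 = 62.19 h

62.2 h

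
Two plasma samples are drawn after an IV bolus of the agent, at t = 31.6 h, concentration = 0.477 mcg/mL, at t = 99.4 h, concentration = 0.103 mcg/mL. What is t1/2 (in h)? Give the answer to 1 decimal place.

30.7 h

k = ln(C₁/C₂) / (t₂ − t₁) = ln(0.477/0.103) / (99.4 − 31.6)
  = 1.533 / 67.80 = 0.02261 h⁻¹
t½ = ln2 / k = 0.693147 / 0.02261 = 30.66 h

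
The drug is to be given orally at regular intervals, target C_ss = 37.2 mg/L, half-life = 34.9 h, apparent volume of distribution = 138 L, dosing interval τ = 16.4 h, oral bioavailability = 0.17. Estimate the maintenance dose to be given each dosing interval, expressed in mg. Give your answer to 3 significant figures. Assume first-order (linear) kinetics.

k = ln2 / t½ = 0.693147 / 34.9 = 0.01986 h⁻¹
CL = k × Vd = 0.01986 × 138 = 2.741 L/h
At steady state, F × (Dose/τ) = Css × CL.
Dose = Css × CL × τ / F = 37.2 × 2.741 × 16.4 / 0.17 = 9837 mg

9840 mg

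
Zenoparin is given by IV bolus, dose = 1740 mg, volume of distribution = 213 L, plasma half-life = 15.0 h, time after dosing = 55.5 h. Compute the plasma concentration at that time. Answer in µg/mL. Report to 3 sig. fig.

0.629 µg/mL

C₀ = Dose / Vd = 1740 / 213 = 8.169 mg/L
k = ln2 / t½ = 0.693147 / 15.0 = 0.04621 h⁻¹
C = C₀ · e^(−k·t) = 8.169 × e^(−0.04621 × 55.5)
  = 8.169 × 0.07695 = 0.6286 mg/L
(0.6286 mg/L = 0.6286 µg/mL)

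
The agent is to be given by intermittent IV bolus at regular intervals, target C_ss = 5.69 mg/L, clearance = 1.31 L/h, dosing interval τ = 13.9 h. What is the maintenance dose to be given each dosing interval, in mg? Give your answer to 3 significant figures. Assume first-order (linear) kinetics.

At steady state, Dose/τ = Css × CL.
Dose = Css × CL × τ = 5.69 × 1.310 × 13.9 = 103.6 mg

104 mg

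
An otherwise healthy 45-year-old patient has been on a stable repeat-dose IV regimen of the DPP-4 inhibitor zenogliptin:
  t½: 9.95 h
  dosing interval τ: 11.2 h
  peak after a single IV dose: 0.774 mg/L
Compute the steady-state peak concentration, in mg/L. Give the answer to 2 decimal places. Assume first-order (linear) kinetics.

1.43 mg/L

k = ln2 / t½ = 0.693147 / 9.95 = 0.06966 h⁻¹
e^(−kτ) = e^(−0.06966 × 11.2) = 0.4583
Accumulation ratio R = 1 / (1 − e^(−kτ)) = 1 / (1 − 0.4583) = 1.846
Steady-state peak = C₀ × R = 0.774 × 1.846 = 1.429 mg/L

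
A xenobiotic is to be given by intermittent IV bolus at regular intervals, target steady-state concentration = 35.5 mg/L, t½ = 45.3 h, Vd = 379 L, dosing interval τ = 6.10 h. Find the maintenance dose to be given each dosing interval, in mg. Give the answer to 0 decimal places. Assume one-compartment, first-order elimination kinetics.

1256 mg

k = ln2 / t½ = 0.693147 / 45.3 = 0.01530 h⁻¹
CL = k × Vd = 0.01530 × 379 = 5.799 L/h
At steady state, Dose/τ = Css × CL.
Dose = Css × CL × τ = 35.5 × 5.799 × 6.10 = 1256 mg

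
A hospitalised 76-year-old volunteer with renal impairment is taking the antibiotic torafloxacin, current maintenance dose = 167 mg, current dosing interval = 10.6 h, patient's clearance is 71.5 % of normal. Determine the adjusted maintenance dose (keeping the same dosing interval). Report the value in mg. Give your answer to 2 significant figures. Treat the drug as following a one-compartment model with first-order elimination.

120 mg

To keep the same average steady-state level, dosing rate must scale with clearance.
CL ratio = 71.5 / 100 = 0.7150
New dose (same interval) = 167 × 0.7150 = 119.4 mg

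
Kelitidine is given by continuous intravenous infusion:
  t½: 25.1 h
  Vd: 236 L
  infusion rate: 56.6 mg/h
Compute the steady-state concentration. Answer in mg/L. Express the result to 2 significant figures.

k = ln2 / t½ = 0.693147 / 25.1 = 0.02762 h⁻¹
CL = k × Vd = 0.02762 × 236 = 6.518 L/h
At steady state Css = R₀ / CL = 56.6 / 6.518 = 8.684 mg/L

8.7 mg/L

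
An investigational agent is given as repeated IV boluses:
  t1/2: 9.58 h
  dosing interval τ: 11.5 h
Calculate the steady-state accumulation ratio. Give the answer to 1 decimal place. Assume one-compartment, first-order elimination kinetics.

k = ln2 / t½ = 0.693147 / 9.58 = 0.07235 h⁻¹
e^(−kτ) = e^(−0.07235 × 11.5) = 0.4352
Accumulation ratio R = 1 / (1 − e^(−kτ)) = 1 / (1 − 0.4352) = 1.771

1.8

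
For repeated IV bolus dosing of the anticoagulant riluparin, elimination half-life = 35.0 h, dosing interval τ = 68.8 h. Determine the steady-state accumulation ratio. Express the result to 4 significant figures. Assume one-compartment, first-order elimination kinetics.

k = ln2 / t½ = 0.693147 / 35.0 = 0.01980 h⁻¹
e^(−kτ) = e^(−0.01980 × 68.8) = 0.2561
Accumulation ratio R = 1 / (1 − e^(−kτ)) = 1 / (1 − 0.2561) = 1.344

1.344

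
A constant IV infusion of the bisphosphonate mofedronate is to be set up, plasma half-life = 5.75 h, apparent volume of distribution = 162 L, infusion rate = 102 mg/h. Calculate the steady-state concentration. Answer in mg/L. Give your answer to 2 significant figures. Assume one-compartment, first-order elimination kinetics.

5.2 mg/L

k = ln2 / t½ = 0.693147 / 5.75 = 0.1205 h⁻¹
CL = k × Vd = 0.1205 × 162 = 19.52 L/h
At steady state Css = R₀ / CL = 102 / 19.52 = 5.225 mg/L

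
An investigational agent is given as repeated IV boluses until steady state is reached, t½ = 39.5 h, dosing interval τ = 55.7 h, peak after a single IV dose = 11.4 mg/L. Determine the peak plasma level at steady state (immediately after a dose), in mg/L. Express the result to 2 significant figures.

k = ln2 / t½ = 0.693147 / 39.5 = 0.01755 h⁻¹
e^(−kτ) = e^(−0.01755 × 55.7) = 0.3762
Accumulation ratio R = 1 / (1 − e^(−kτ)) = 1 / (1 − 0.3762) = 1.603
Steady-state peak = C₀ × R = 11.4 × 1.603 = 18.27 mg/L

18 mg/L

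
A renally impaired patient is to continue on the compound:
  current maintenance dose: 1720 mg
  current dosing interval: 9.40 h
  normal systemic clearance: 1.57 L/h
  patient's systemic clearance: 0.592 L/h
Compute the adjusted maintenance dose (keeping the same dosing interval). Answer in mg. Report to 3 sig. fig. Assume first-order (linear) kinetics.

649 mg

To keep the same average steady-state level, dosing rate must scale with clearance.
CL ratio = 0.592 / 1.57 = 0.3771
New dose (same interval) = 1720 × 0.3771 = 648.6 mg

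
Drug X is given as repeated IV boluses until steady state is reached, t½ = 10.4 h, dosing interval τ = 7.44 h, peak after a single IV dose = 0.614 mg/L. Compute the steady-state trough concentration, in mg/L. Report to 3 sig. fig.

0.957 mg/L

k = ln2 / t½ = 0.693147 / 10.4 = 0.06665 h⁻¹
e^(−kτ) = e^(−0.06665 × 7.44) = 0.6090
Accumulation ratio R = 1 / (1 − e^(−kτ)) = 1 / (1 − 0.6090) = 2.558
Steady-state trough = C₀ × R × e^(−kτ) = 0.614 × 2.558 × 0.6090 = 0.9565 mg/L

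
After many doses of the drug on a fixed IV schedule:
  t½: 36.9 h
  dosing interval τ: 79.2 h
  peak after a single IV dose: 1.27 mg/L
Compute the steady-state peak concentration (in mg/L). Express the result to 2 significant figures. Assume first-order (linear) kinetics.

k = ln2 / t½ = 0.693147 / 36.9 = 0.01878 h⁻¹
e^(−kτ) = e^(−0.01878 × 79.2) = 0.2260
Accumulation ratio R = 1 / (1 − e^(−kτ)) = 1 / (1 − 0.2260) = 1.292
Steady-state peak = C₀ × R = 1.27 × 1.292 = 1.641 mg/L

1.6 mg/L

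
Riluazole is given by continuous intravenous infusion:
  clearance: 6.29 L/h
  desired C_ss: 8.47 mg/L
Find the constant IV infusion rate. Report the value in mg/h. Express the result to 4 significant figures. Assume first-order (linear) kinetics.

53.28 mg/h

At steady state, infusion rate R₀ = Css × CL = 8.47 × 6.290 = 53.28 mg/h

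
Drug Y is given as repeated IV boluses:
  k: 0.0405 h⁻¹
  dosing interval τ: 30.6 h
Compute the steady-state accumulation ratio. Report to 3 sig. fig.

e^(−kτ) = e^(−0.04050 × 30.6) = 0.2896
Accumulation ratio R = 1 / (1 − e^(−kτ)) = 1 / (1 − 0.2896) = 1.408

1.41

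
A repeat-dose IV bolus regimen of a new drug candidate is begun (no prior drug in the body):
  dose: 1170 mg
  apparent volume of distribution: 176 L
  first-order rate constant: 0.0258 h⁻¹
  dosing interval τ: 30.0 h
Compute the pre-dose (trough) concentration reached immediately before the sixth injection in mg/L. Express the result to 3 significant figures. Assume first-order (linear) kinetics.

C₀ per dose = Dose / Vd = 1170 / 176 = 6.648 mg/L
Fraction remaining after one interval: r = e^(−kτ) = e^(−0.02580 × 30.0) = 0.4612
Before dose 6, 5 doses have been given (aged 1τ, 2τ, 3τ, 4τ, 5τ).
C_trough = C₀ × (r + r² + … + r^5) = C₀ × r(1−r^5)/(1−r)
        = 6.648 × 0.4612 × (1 − 0.02087) / (1 − 0.4612) = 5.572 mg/L

5.57 mg/L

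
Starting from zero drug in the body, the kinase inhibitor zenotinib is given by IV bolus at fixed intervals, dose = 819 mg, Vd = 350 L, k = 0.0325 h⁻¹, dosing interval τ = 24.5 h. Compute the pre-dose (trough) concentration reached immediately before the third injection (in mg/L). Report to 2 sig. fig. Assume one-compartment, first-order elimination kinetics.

C₀ per dose = Dose / Vd = 819 / 350 = 2.340 mg/L
Fraction remaining after one interval: r = e^(−kτ) = e^(−0.03250 × 24.5) = 0.4510
Before dose 3, 2 doses have been given (aged 1τ, 2τ).
C_trough = C₀ × (r + r²) = 2.340 × (0.4510 + 0.2034) = 1.531 mg/L

1.5 mg/L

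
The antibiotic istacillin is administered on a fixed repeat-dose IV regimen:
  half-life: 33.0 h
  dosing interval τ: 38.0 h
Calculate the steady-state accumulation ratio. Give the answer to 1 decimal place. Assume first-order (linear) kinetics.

1.8

k = ln2 / t½ = 0.693147 / 33.0 = 0.02100 h⁻¹
e^(−kτ) = e^(−0.02100 × 38.0) = 0.4502
Accumulation ratio R = 1 / (1 − e^(−kτ)) = 1 / (1 − 0.4502) = 1.819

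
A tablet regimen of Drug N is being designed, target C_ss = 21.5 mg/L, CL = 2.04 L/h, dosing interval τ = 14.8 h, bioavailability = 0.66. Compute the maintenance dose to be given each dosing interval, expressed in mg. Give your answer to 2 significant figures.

At steady state, F × (Dose/τ) = Css × CL.
Dose = Css × CL × τ / F = 21.5 × 2.040 × 14.8 / 0.66 = 983.5 mg

980 mg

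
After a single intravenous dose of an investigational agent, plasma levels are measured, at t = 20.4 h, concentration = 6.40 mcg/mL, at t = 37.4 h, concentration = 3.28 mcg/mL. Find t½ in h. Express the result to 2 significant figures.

18 h

k = ln(C₁/C₂) / (t₂ − t₁) = ln(6.40/3.28) / (37.4 − 20.4)
  = 0.6685 / 17.00 = 0.03932 h⁻¹
t½ = ln2 / k = 0.693147 / 0.03932 = 17.63 h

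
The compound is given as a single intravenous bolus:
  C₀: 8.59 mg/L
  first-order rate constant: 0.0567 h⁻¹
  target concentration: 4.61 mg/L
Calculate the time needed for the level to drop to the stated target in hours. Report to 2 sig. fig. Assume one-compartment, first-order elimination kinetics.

11 h

t = ln(C₀ / C) / k = ln(8.590 / 4.61) / 0.05670
  = ln(1.863) / 0.05670 = 0.6222 / 0.05670 = 10.97 h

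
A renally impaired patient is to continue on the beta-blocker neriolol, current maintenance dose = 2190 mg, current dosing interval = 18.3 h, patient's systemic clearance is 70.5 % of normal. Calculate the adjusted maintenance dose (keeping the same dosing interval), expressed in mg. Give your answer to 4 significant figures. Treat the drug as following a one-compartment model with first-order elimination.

To keep the same average steady-state level, dosing rate must scale with clearance.
CL ratio = 70.5 / 100 = 0.7050
New dose (same interval) = 2190 × 0.7050 = 1544 mg

1544 mg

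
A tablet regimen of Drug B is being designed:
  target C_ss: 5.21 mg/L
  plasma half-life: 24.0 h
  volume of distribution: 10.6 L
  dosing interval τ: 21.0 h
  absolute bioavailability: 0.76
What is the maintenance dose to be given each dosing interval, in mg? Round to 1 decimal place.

k = ln2 / t½ = 0.693147 / 24.0 = 0.02888 h⁻¹
CL = k × Vd = 0.02888 × 10.6 = 0.3061 L/h
At steady state, F × (Dose/τ) = Css × CL.
Dose = Css × CL × τ / F = 5.21 × 0.3061 × 21.0 / 0.76 = 44.07 mg

44.1 mg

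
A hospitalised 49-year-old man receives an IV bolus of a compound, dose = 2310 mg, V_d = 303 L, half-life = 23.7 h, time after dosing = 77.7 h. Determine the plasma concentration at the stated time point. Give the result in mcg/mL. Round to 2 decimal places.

0.79 mcg/mL

C₀ = Dose / Vd = 2310 / 303 = 7.624 mg/L
k = ln2 / t½ = 0.693147 / 23.7 = 0.02925 h⁻¹
C = C₀ · e^(−k·t) = 7.624 × e^(−0.02925 × 77.7)
  = 7.624 × 0.1030 = 0.7853 mg/L
(0.7853 mg/L = 0.7853 mcg/mL)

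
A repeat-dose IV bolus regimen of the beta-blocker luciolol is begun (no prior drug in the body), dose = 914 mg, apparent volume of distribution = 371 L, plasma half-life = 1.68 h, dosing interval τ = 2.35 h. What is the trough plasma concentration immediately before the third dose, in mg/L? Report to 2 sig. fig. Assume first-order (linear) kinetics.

C₀ per dose = Dose / Vd = 914 / 371 = 2.464 mg/L
k = ln2 / t½ = 0.693147 / 1.68 = 0.4126 h⁻¹
Fraction remaining after one interval: r = e^(−kτ) = e^(−0.4126 × 2.35) = 0.3792
Before dose 3, 2 doses have been given (aged 1τ, 2τ).
C_trough = C₀ × (r + r²) = 2.464 × (0.3792 + 0.1438) = 1.289 mg/L

1.3 mg/L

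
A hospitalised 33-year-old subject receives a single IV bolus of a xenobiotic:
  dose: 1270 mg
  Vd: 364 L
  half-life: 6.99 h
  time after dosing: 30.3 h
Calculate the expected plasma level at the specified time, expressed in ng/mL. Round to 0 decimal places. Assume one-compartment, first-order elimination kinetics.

C₀ = Dose / Vd = 1270 / 364 = 3.489 mg/L
k = ln2 / t½ = 0.693147 / 6.99 = 0.09916 h⁻¹
C = C₀ · e^(−k·t) = 3.489 × e^(−0.09916 × 30.3)
  = 3.489 × 0.04956 = 0.1729 mg/L
Convert: 0.1729 mg/L × 1000 = 172.9 ng/mL

173 ng/mL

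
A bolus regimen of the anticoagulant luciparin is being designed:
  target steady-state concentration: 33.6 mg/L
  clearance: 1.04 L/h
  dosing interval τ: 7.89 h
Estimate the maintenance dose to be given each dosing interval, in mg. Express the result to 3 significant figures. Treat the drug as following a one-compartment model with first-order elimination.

276 mg

At steady state, Dose/τ = Css × CL.
Dose = Css × CL × τ = 33.6 × 1.040 × 7.89 = 275.7 mg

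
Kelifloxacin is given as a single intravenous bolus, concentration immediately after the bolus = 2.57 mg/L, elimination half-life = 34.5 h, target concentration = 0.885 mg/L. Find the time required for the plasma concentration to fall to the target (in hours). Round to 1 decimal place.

53.1 h

k = ln2 / t½ = 0.693147 / 34.5 = 0.02009 h⁻¹
t = ln(C₀ / C) / k = ln(2.570 / 0.885) / 0.02009
  = ln(2.904) / 0.02009 = 1.066 / 0.02009 = 53.06 h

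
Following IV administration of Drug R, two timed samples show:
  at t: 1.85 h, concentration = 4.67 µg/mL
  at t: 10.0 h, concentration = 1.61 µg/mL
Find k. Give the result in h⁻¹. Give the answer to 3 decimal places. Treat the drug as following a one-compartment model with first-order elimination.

k = ln(C₁/C₂) / (t₂ − t₁) = ln(4.67/1.61) / (10.0 − 1.85)
  = 1.065 / 8.150 = 0.1307 h⁻¹

0.131 h⁻¹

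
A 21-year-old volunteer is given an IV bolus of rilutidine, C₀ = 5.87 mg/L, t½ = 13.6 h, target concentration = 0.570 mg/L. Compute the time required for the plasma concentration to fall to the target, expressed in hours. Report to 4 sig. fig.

45.75 h

k = ln2 / t½ = 0.693147 / 13.6 = 0.05097 h⁻¹
t = ln(C₀ / C) / k = ln(5.870 / 0.570) / 0.05097
  = ln(10.30) / 0.05097 = 2.332 / 0.05097 = 45.75 h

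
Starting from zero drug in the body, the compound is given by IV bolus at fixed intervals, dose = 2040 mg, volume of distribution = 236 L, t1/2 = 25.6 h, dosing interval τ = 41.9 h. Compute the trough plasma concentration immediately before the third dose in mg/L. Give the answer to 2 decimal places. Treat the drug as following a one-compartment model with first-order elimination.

C₀ per dose = Dose / Vd = 2040 / 236 = 8.644 mg/L
k = ln2 / t½ = 0.693147 / 25.6 = 0.02708 h⁻¹
Fraction remaining after one interval: r = e^(−kτ) = e^(−0.02708 × 41.9) = 0.3215
Before dose 3, 2 doses have been given (aged 1τ, 2τ).
C_trough = C₀ × (r + r²) = 8.644 × (0.3215 + 0.1034) = 3.673 mg/L

3.67 mg/L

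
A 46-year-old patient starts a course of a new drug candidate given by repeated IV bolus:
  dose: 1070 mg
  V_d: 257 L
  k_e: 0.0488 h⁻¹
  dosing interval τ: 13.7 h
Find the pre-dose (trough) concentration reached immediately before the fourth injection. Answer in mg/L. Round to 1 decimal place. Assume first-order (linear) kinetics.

3.8 mg/L

C₀ per dose = Dose / Vd = 1070 / 257 = 4.163 mg/L
Fraction remaining after one interval: r = e^(−kτ) = e^(−0.04880 × 13.7) = 0.5124
Before dose 4, 3 doses have been given (aged 1τ, 2τ, 3τ).
C_trough = C₀ × (r + r² + … + r^3) = C₀ × r(1−r^3)/(1−r)
        = 4.163 × 0.5124 × (1 − 0.1345) / (1 − 0.5124) = 3.786 mg/L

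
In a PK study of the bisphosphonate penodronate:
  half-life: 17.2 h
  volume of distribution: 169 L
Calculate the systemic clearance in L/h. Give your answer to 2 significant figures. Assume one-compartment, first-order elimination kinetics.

k = ln2 / t½ = 0.693147 / 17.2 = 0.04030 h⁻¹
CL = k × Vd = 0.04030 × 169 = 6.811 L/h

6.8 L/h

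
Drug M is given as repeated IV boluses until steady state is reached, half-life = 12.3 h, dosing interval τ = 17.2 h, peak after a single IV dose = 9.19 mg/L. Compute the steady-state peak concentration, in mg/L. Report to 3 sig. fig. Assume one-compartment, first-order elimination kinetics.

k = ln2 / t½ = 0.693147 / 12.3 = 0.05635 h⁻¹
e^(−kτ) = e^(−0.05635 × 17.2) = 0.3794
Accumulation ratio R = 1 / (1 − e^(−kτ)) = 1 / (1 − 0.3794) = 1.611
Steady-state peak = C₀ × R = 9.19 × 1.611 = 14.81 mg/L

14.8 mg/L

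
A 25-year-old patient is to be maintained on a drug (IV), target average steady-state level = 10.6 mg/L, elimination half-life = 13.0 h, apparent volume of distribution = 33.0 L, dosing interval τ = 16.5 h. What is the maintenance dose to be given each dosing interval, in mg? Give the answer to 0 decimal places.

308 mg

k = ln2 / t½ = 0.693147 / 13.0 = 0.05332 h⁻¹
CL = k × Vd = 0.05332 × 33.0 = 1.760 L/h
At steady state, Dose/τ = Css × CL.
Dose = Css × CL × τ = 10.6 × 1.760 × 16.5 = 307.8 mg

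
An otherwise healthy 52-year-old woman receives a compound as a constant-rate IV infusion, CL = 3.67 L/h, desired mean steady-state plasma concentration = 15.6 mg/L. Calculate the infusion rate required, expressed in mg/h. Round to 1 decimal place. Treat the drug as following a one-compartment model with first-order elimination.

57.3 mg/h

At steady state, infusion rate R₀ = Css × CL = 15.6 × 3.670 = 57.25 mg/h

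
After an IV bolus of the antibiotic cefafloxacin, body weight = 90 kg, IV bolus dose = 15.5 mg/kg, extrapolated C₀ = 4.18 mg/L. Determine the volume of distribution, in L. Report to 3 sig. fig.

334 L

Dose = 15.5 × 90 = 1395 mg
Vd = Dose / C₀ = 1395 / 4.18 = 333.7 L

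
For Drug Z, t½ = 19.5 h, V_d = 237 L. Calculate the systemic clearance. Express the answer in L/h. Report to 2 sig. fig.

8.4 L/h

k = ln2 / t½ = 0.693147 / 19.5 = 0.03555 h⁻¹
CL = k × Vd = 0.03555 × 237 = 8.425 L/h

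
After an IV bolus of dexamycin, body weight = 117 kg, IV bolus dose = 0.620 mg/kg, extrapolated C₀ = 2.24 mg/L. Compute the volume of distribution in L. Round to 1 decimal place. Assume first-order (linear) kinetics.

Dose = 0.620 × 117 = 72.54 mg
Vd = Dose / C₀ = 72.54 / 2.24 = 32.38 L

32.4 L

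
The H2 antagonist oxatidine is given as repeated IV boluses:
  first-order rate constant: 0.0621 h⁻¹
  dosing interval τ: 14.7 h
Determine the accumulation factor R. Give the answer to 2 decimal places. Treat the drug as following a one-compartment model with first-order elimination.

1.67

e^(−kτ) = e^(−0.06210 × 14.7) = 0.4014
Accumulation ratio R = 1 / (1 − e^(−kτ)) = 1 / (1 − 0.4014) = 1.671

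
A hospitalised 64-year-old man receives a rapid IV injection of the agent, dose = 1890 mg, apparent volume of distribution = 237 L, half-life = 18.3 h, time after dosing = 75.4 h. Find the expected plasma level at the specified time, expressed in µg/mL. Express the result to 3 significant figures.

0.459 µg/mL

C₀ = Dose / Vd = 1890 / 237 = 7.975 mg/L
k = ln2 / t½ = 0.693147 / 18.3 = 0.03788 h⁻¹
C = C₀ · e^(−k·t) = 7.975 × e^(−0.03788 × 75.4)
  = 7.975 × 0.05749 = 0.4585 mg/L
(0.4585 mg/L = 0.4585 µg/mL)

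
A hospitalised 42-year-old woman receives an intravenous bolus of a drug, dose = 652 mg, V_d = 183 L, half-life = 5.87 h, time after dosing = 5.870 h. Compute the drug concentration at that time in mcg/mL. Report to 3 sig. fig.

1.78 mcg/mL

C₀ = Dose / Vd = 652.0 / 183 = 3.563 mg/L
k = ln2 / t½ = 0.693147 / 5.87 = 0.1181 h⁻¹
t / t½ = 5.870 / 5.87 = 1 half-lives
C = C₀ × (1/2)^1 = 3.563 × 0.5000 = 1.782 mg/L
(1.782 mg/L = 1.782 mcg/mL)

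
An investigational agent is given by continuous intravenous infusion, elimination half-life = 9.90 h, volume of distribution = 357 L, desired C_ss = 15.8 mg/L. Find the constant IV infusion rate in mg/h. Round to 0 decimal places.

k = ln2 / t½ = 0.693147 / 9.90 = 0.07001 h⁻¹
CL = k × Vd = 0.07001 × 357 = 24.99 L/h
At steady state, infusion rate R₀ = Css × CL = 15.8 × 24.99 = 394.8 mg/h

395 mg/h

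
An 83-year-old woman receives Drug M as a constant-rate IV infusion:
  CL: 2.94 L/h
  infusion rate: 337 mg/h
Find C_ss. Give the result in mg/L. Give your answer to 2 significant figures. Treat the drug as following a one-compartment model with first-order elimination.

At steady state Css = R₀ / CL = 337 / 2.940 = 114.6 mg/L

110 mg/L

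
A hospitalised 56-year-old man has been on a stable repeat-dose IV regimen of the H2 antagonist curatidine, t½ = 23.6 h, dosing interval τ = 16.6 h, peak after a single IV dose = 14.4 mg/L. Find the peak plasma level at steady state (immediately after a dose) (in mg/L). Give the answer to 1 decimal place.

k = ln2 / t½ = 0.693147 / 23.6 = 0.02937 h⁻¹
e^(−kτ) = e^(−0.02937 × 16.6) = 0.6141
Accumulation ratio R = 1 / (1 − e^(−kτ)) = 1 / (1 − 0.6141) = 2.591
Steady-state peak = C₀ × R = 14.4 × 2.591 = 37.31 mg/L

37.3 mg/L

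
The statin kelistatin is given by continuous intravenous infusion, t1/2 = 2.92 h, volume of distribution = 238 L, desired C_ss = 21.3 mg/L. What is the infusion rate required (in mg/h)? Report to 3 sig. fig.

1200 mg/h

k = ln2 / t½ = 0.693147 / 2.92 = 0.2374 h⁻¹
CL = k × Vd = 0.2374 × 238 = 56.50 L/h
At steady state, infusion rate R₀ = Css × CL = 21.3 × 56.50 = 1203 mg/h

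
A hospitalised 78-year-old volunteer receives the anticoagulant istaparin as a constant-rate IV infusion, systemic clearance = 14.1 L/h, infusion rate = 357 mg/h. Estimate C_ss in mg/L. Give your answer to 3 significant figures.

At steady state Css = R₀ / CL = 357 / 14.10 = 25.32 mg/L

25.3 mg/L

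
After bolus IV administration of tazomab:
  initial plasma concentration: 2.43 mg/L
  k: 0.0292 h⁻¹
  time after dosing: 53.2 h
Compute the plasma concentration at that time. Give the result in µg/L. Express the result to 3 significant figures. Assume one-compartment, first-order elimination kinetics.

C = C₀ · e^(−k·t) = 2.430 × e^(−0.02920 × 53.2)
  = 2.430 × 0.2115 = 0.5139 mg/L
Convert: 0.5139 mg/L × 1000 = 513.9 µg/L

514 µg/L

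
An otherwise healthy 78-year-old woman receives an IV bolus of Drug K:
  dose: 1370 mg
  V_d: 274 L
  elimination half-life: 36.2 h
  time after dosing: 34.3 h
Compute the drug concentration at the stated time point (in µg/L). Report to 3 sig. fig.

2590 µg/L

C₀ = Dose / Vd = 1370 / 274 = 5.000 mg/L
k = ln2 / t½ = 0.693147 / 36.2 = 0.01915 h⁻¹
C = C₀ · e^(−k·t) = 5.000 × e^(−0.01915 × 34.3)
  = 5.000 × 0.5185 = 2.593 mg/L
Convert: 2.593 mg/L × 1000 = 2593 µg/L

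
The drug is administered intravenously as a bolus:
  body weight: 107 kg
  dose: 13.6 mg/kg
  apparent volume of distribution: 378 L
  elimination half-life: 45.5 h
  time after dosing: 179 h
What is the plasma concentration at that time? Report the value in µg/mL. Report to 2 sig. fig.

Total dose = 13.6 × 107 = 1455 mg
C₀ = Dose / Vd = 1455 / 378 = 3.849 mg/L
k = ln2 / t½ = 0.693147 / 45.5 = 0.01523 h⁻¹
C = C₀ · e^(−k·t) = 3.849 × e^(−0.01523 × 179)
  = 3.849 × 0.06547 = 0.2520 mg/L
(0.2520 mg/L = 0.2520 µg/mL)

0.25 µg/mL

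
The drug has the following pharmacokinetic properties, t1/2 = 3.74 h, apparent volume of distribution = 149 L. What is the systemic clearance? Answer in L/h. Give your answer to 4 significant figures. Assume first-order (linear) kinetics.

k = ln2 / t½ = 0.693147 / 3.74 = 0.1853 h⁻¹
CL = k × Vd = 0.1853 × 149 = 27.61 L/h

27.61 L/h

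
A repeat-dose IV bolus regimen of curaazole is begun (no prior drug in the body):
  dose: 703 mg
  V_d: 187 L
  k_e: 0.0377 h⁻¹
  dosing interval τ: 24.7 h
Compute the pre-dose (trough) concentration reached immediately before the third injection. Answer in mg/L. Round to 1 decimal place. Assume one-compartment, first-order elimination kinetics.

2.1 mg/L

C₀ per dose = Dose / Vd = 703 / 187 = 3.759 mg/L
Fraction remaining after one interval: r = e^(−kτ) = e^(−0.03770 × 24.7) = 0.3941
Before dose 3, 2 doses have been given (aged 1τ, 2τ).
C_trough = C₀ × (r + r²) = 3.759 × (0.3941 + 0.1553) = 2.065 mg/L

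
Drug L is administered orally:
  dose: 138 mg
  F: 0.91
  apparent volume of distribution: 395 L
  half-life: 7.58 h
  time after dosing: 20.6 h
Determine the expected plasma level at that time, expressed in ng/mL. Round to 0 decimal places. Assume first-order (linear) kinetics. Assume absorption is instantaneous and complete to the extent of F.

Amount reaching circulation = F × Dose = 0.91 × 138.0 = 125.6 mg
C₀ = F·Dose / Vd = 125.6 / 395 = 0.3180 mg/L
k = ln2 / t½ = 0.693147 / 7.58 = 0.09144 h⁻¹
C = C₀ · e^(−k·t) = 0.3180 × e^(−0.09144 × 20.6)
  = 0.3180 × 0.1520 = 0.04834 mg/L
Convert: 0.04834 mg/L × 1000 = 48.34 ng/mL

48 ng/mL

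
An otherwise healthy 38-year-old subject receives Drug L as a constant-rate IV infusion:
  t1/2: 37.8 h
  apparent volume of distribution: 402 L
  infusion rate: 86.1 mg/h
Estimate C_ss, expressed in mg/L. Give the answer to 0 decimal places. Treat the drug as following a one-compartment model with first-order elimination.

k = ln2 / t½ = 0.693147 / 37.8 = 0.01834 h⁻¹
CL = k × Vd = 0.01834 × 402 = 7.373 L/h
At steady state Css = R₀ / CL = 86.1 / 7.373 = 11.68 mg/L

12 mg/L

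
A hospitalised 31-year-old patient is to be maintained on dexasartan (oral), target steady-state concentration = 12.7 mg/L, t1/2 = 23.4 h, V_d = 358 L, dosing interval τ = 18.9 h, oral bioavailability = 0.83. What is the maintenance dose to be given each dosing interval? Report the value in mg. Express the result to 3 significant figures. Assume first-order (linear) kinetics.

k = ln2 / t½ = 0.693147 / 23.4 = 0.02962 h⁻¹
CL = k × Vd = 0.02962 × 358 = 10.60 L/h
At steady state, F × (Dose/τ) = Css × CL.
Dose = Css × CL × τ / F = 12.7 × 10.60 × 18.9 / 0.83 = 3065 mg

3070 mg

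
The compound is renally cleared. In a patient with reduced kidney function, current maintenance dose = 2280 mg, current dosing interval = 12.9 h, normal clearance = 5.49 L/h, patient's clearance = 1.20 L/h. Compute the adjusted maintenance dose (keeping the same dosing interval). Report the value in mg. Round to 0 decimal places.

To keep the same average steady-state level, dosing rate must scale with clearance.
CL ratio = 1.20 / 5.49 = 0.2186
New dose (same interval) = 2280 × 0.2186 = 498.4 mg

498 mg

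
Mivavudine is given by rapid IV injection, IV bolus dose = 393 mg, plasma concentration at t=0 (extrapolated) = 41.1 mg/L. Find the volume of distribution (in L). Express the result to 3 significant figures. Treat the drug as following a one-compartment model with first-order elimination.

9.56 L

Vd = Dose / C₀ = 393.0 / 41.1 = 9.562 L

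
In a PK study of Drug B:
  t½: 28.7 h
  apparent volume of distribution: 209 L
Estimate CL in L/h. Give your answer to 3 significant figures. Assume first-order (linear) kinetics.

k = ln2 / t½ = 0.693147 / 28.7 = 0.02415 h⁻¹
CL = k × Vd = 0.02415 × 209 = 5.047 L/h

5.05 L/h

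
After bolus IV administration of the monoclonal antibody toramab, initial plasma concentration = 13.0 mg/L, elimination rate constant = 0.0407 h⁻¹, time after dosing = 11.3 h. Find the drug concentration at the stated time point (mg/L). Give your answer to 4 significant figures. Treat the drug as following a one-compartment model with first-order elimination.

8.207 mg/L

C = C₀ · e^(−k·t) = 13.00 × e^(−0.04070 × 11.3)
  = 13.00 × 0.6313 = 8.207 mg/L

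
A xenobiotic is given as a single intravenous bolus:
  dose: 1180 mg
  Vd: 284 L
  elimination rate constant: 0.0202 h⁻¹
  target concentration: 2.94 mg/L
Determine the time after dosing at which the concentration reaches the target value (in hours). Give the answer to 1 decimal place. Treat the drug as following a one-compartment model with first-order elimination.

C₀ = Dose / Vd = 1180 / 284 = 4.155 mg/L
t = ln(C₀ / C) / k = ln(4.155 / 2.94) / 0.02020
  = ln(1.413) / 0.02020 = 0.3457 / 0.02020 = 17.11 h

17.1 h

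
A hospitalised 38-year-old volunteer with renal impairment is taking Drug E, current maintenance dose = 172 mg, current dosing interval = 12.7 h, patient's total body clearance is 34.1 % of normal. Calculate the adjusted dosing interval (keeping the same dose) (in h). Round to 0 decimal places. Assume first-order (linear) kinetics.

37 h

To keep the same average steady-state level, dosing rate must scale with clearance.
CL ratio = 34.1 / 100 = 0.3410
New interval (same dose) = 12.7 / 0.3410 = 37.24 h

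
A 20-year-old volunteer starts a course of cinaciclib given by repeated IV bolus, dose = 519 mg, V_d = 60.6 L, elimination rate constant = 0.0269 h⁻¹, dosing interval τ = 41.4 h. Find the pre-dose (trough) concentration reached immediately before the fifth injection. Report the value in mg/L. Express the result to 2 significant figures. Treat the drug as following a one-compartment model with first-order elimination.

C₀ per dose = Dose / Vd = 519 / 60.6 = 8.564 mg/L
Fraction remaining after one interval: r = e^(−kτ) = e^(−0.02690 × 41.4) = 0.3284
Before dose 5, 4 doses have been given (aged 1τ, 2τ, 3τ, 4τ).
C_trough = C₀ × (r + r² + … + r^4) = C₀ × r(1−r^4)/(1−r)
        = 8.564 × 0.3284 × (1 − 0.01163) / (1 − 0.3284) = 4.139 mg/L

4.1 mg/L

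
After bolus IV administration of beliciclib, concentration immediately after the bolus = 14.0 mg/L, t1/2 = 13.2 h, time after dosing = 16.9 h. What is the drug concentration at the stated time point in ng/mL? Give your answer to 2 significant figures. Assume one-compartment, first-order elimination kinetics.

k = ln2 / t½ = 0.693147 / 13.2 = 0.05251 h⁻¹
C = C₀ · e^(−k·t) = 14.00 × e^(−0.05251 × 16.9)
  = 14.00 × 0.4117 = 5.764 mg/L
Convert: 5.764 mg/L × 1000 = 5764 ng/mL

5800 ng/mL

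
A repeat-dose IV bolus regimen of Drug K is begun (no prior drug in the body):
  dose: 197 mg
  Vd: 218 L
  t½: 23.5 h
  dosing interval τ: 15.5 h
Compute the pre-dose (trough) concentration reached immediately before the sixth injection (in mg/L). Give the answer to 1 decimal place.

1.4 mg/L

C₀ per dose = Dose / Vd = 197 / 218 = 0.9037 mg/L
k = ln2 / t½ = 0.693147 / 23.5 = 0.02950 h⁻¹
Fraction remaining after one interval: r = e^(−kτ) = e^(−0.02950 × 15.5) = 0.6330
Before dose 6, 5 doses have been given (aged 1τ, 2τ, 3τ, 4τ, 5τ).
C_trough = C₀ × (r + r² + … + r^5) = C₀ × r(1−r^5)/(1−r)
        = 0.9037 × 0.6330 × (1 − 0.1016) / (1 − 0.6330) = 1.400 mg/L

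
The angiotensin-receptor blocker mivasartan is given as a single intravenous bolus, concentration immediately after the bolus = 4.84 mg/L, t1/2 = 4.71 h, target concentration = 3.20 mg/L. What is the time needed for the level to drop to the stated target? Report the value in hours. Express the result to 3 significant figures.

2.81 h

k = ln2 / t½ = 0.693147 / 4.71 = 0.1472 h⁻¹
t = ln(C₀ / C) / k = ln(4.840 / 3.20) / 0.1472
  = ln(1.513) / 0.1472 = 0.4141 / 0.1472 = 2.813 h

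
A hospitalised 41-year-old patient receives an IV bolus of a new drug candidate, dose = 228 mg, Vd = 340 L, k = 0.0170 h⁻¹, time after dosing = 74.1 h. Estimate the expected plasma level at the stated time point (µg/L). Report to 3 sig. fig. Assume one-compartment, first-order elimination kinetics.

190 µg/L

C₀ = Dose / Vd = 228.0 / 340 = 0.6706 mg/L
C = C₀ · e^(−k·t) = 0.6706 × e^(−0.01700 × 74.1)
  = 0.6706 × 0.2837 = 0.1902 mg/L
Convert: 0.1902 mg/L × 1000 = 190.2 µg/L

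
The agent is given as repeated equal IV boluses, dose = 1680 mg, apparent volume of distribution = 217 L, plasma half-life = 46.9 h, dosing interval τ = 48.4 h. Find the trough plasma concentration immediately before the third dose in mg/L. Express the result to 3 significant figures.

C₀ per dose = Dose / Vd = 1680 / 217 = 7.742 mg/L
k = ln2 / t½ = 0.693147 / 46.9 = 0.01478 h⁻¹
Fraction remaining after one interval: r = e^(−kτ) = e^(−0.01478 × 48.4) = 0.4890
Before dose 3, 2 doses have been given (aged 1τ, 2τ).
C_trough = C₀ × (r + r²) = 7.742 × (0.4890 + 0.2391) = 5.637 mg/L

5.64 mg/L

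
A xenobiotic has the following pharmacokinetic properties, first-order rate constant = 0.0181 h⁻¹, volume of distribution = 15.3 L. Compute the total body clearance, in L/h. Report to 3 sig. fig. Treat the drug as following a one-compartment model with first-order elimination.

0.277 L/h

CL = k × Vd = 0.0181 × 15.3 = 0.2769 L/h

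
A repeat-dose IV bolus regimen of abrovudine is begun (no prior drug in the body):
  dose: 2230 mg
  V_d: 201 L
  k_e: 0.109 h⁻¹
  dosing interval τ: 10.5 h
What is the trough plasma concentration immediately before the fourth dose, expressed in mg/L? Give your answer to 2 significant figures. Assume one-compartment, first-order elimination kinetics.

C₀ per dose = Dose / Vd = 2230 / 201 = 11.09 mg/L
Fraction remaining after one interval: r = e^(−kτ) = e^(−0.1090 × 10.5) = 0.3184
Before dose 4, 3 doses have been given (aged 1τ, 2τ, 3τ).
C_trough = C₀ × (r + r² + … + r^3) = C₀ × r(1−r^3)/(1−r)
        = 11.09 × 0.3184 × (1 − 0.03228) / (1 − 0.3184) = 5.013 mg/L

5.0 mg/L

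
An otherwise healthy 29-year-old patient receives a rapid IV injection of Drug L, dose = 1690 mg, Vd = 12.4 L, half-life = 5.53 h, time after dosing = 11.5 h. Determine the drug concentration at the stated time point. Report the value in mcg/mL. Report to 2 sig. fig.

C₀ = Dose / Vd = 1690 / 12.4 = 136.3 mg/L
k = ln2 / t½ = 0.693147 / 5.53 = 0.1253 h⁻¹
C = C₀ · e^(−k·t) = 136.3 × e^(−0.1253 × 11.5)
  = 136.3 × 0.2367 = 32.26 mg/L
(32.26 mg/L = 32.26 mcg/mL)

32 mcg/mL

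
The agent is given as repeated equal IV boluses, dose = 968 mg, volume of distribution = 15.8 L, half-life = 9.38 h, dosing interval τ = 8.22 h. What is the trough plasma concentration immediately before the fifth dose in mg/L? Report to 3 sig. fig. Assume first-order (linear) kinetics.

C₀ per dose = Dose / Vd = 968 / 15.8 = 61.27 mg/L
k = ln2 / t½ = 0.693147 / 9.38 = 0.07390 h⁻¹
Fraction remaining after one interval: r = e^(−kτ) = e^(−0.07390 × 8.22) = 0.5447
Before dose 5, 4 doses have been given (aged 1τ, 2τ, 3τ, 4τ).
C_trough = C₀ × (r + r² + … + r^4) = C₀ × r(1−r^4)/(1−r)
        = 61.27 × 0.5447 × (1 − 0.08803) / (1 − 0.5447) = 66.85 mg/L

66.9 mg/L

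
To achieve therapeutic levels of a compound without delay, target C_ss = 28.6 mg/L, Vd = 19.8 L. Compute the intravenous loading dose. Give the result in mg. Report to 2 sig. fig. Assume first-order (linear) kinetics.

LD = Css × Vd = 28.6 × 19.8 = 566.3 mg

570 mg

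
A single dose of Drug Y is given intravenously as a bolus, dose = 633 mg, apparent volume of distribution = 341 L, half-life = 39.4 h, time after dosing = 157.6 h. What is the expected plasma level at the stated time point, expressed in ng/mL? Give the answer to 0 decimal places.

116 ng/mL

C₀ = Dose / Vd = 633.0 / 341 = 1.856 mg/L
k = ln2 / t½ = 0.693147 / 39.4 = 0.01759 h⁻¹
t / t½ = 157.6 / 39.4 = 4 half-lives
C = C₀ × (1/2)^4 = 1.856 × 0.06250 = 0.1160 mg/L
Convert: 0.1160 mg/L × 1000 = 116.0 ng/mL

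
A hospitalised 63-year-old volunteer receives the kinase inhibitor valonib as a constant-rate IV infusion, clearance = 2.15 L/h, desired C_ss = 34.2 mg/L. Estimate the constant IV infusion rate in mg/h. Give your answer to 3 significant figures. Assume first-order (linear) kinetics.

At steady state, infusion rate R₀ = Css × CL = 34.2 × 2.150 = 73.53 mg/h

73.5 mg/h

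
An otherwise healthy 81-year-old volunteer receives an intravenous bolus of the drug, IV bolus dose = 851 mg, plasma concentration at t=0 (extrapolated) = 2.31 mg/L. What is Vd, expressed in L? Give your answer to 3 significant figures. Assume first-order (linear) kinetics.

Vd = Dose / C₀ = 851.0 / 2.31 = 368.4 L

368 L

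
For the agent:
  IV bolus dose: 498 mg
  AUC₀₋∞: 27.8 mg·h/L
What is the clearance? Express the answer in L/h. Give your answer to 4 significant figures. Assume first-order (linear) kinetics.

17.91 L/h

CL = Dose / AUC = 498 / 27.8 = 17.91 L/h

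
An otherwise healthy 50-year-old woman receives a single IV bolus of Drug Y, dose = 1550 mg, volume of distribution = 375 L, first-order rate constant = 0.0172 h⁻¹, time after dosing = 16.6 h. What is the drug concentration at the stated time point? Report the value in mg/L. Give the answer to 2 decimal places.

3.11 mg/L

C₀ = Dose / Vd = 1550 / 375 = 4.133 mg/L
C = C₀ · e^(−k·t) = 4.133 × e^(−0.01720 × 16.6)
  = 4.133 × 0.7516 = 3.106 mg/L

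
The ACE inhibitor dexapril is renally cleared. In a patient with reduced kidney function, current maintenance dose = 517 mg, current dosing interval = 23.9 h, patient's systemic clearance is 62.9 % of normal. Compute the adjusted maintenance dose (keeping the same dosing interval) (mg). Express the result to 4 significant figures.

325.2 mg

To keep the same average steady-state level, dosing rate must scale with clearance.
CL ratio = 62.9 / 100 = 0.6290
New dose (same interval) = 517 × 0.6290 = 325.2 mg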